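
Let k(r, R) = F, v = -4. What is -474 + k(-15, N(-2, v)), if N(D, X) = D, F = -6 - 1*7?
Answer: -487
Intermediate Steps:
F = -13 (F = -6 - 7 = -13)
k(r, R) = -13
-474 + k(-15, N(-2, v)) = -474 - 13 = -487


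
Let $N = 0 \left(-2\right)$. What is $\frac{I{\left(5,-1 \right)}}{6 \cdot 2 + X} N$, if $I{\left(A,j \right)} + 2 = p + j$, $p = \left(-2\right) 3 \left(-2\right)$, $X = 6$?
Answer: $0$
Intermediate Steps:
$p = 12$ ($p = \left(-6\right) \left(-2\right) = 12$)
$N = 0$
$I{\left(A,j \right)} = 10 + j$ ($I{\left(A,j \right)} = -2 + \left(12 + j\right) = 10 + j$)
$\frac{I{\left(5,-1 \right)}}{6 \cdot 2 + X} N = \frac{10 - 1}{6 \cdot 2 + 6} \cdot 0 = \frac{9}{12 + 6} \cdot 0 = \frac{9}{18} \cdot 0 = 9 \cdot \frac{1}{18} \cdot 0 = \frac{1}{2} \cdot 0 = 0$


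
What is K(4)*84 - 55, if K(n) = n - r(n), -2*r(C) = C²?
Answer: 953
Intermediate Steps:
r(C) = -C²/2
K(n) = n + n²/2 (K(n) = n - (-1)*n²/2 = n + n²/2)
K(4)*84 - 55 = ((½)*4*(2 + 4))*84 - 55 = ((½)*4*6)*84 - 55 = 12*84 - 55 = 1008 - 55 = 953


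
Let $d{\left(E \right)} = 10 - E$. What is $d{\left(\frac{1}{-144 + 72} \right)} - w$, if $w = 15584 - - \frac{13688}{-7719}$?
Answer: $- \frac{2884845859}{185256} \approx -15572.0$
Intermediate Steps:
$w = \frac{120279208}{7719}$ ($w = 15584 - \left(-13688\right) \left(- \frac{1}{7719}\right) = 15584 - \frac{13688}{7719} = \frac{120279208}{7719} \approx 15582.0$)
$d{\left(\frac{1}{-144 + 72} \right)} - w = \left(10 - \frac{1}{-144 + 72}\right) - \frac{120279208}{7719} = \left(10 - \frac{1}{-72}\right) - \frac{120279208}{7719} = \left(10 - - \frac{1}{72}\right) - \frac{120279208}{7719} = \left(10 + \frac{1}{72}\right) - \frac{120279208}{7719} = \frac{721}{72} - \frac{120279208}{7719} = - \frac{2884845859}{185256}$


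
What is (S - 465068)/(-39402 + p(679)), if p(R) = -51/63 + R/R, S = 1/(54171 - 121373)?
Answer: 656323494477/55605488476 ≈ 11.803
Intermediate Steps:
S = -1/67202 (S = 1/(-67202) = -1/67202 ≈ -1.4881e-5)
p(R) = 4/21 (p(R) = -51*1/63 + 1 = -17/21 + 1 = 4/21)
(S - 465068)/(-39402 + p(679)) = (-1/67202 - 465068)/(-39402 + 4/21) = -31253499737/(67202*(-827438/21)) = -31253499737/67202*(-21/827438) = 656323494477/55605488476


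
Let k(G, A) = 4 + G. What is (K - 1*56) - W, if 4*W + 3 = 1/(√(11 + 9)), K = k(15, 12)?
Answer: -145/4 - √5/40 ≈ -36.306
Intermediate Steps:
K = 19 (K = 4 + 15 = 19)
W = -¾ + √5/40 (W = -¾ + 1/(4*(√(11 + 9))) = -¾ + 1/(4*(√20)) = -¾ + 1/(4*((2*√5))) = -¾ + (√5/10)/4 = -¾ + √5/40 ≈ -0.69410)
(K - 1*56) - W = (19 - 1*56) - (-¾ + √5/40) = (19 - 56) + (¾ - √5/40) = -37 + (¾ - √5/40) = -145/4 - √5/40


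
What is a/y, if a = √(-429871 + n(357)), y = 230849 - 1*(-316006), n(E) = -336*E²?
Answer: I*√43252735/546855 ≈ 0.012026*I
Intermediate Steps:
y = 546855 (y = 230849 + 316006 = 546855)
a = I*√43252735 (a = √(-429871 - 336*357²) = √(-429871 - 336*127449) = √(-429871 - 42822864) = √(-43252735) = I*√43252735 ≈ 6576.7*I)
a/y = (I*√43252735)/546855 = (I*√43252735)*(1/546855) = I*√43252735/546855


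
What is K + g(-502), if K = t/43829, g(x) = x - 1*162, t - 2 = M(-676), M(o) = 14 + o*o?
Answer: -28645464/43829 ≈ -653.57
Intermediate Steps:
M(o) = 14 + o²
t = 456992 (t = 2 + (14 + (-676)²) = 2 + (14 + 456976) = 2 + 456990 = 456992)
g(x) = -162 + x (g(x) = x - 162 = -162 + x)
K = 456992/43829 ≈ 10.427
K + g(-502) = 456992/43829 + (-162 - 502) = 456992/43829 - 664 = -28645464/43829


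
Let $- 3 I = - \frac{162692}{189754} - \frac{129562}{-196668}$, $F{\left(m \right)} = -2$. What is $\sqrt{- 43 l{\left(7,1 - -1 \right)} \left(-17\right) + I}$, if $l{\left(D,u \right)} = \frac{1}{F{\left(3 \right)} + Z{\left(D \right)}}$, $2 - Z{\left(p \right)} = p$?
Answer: $\frac{i \sqrt{49456890879845055436830}}{21769148142} \approx 10.216 i$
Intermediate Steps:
$Z{\left(p \right)} = 2 - p$
$l{\left(D,u \right)} = - \frac{1}{D}$ ($l{\left(D,u \right)} = \frac{1}{-2 - \left(-2 + D\right)} = \frac{1}{\left(-1\right) D} = - \frac{1}{D}$)
$I = \frac{1852850627}{27988904754}$ ($I = - \frac{- \frac{162692}{189754} - \frac{129562}{-196668}}{3} = - \frac{\left(-162692\right) \frac{1}{189754} - - \frac{64781}{98334}}{3} = - \frac{- \frac{81346}{94877} + \frac{64781}{98334}}{3} = \left(- \frac{1}{3}\right) \left(- \frac{1852850627}{9329634918}\right) = \frac{1852850627}{27988904754} \approx 0.066199$)
$\sqrt{- 43 l{\left(7,1 - -1 \right)} \left(-17\right) + I} = \sqrt{- 43 \left(- \frac{1}{7}\right) \left(-17\right) + \frac{1852850627}{27988904754}} = \sqrt{- 43 \left(\left(-1\right) \frac{1}{7}\right) \left(-17\right) + \frac{1852850627}{27988904754}} = \sqrt{\left(-43\right) \left(- \frac{1}{7}\right) \left(-17\right) + \frac{1852850627}{27988904754}} = \sqrt{\frac{43}{7} \left(-17\right) + \frac{1852850627}{27988904754}} = \sqrt{- \frac{731}{7} + \frac{1852850627}{27988904754}} = \sqrt{- \frac{20446919420785}{195922333278}} = \frac{i \sqrt{49456890879845055436830}}{21769148142}$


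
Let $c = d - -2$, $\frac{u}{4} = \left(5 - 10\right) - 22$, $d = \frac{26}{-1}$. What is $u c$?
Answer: $2592$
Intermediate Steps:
$d = -26$ ($d = 26 \left(-1\right) = -26$)
$u = -108$ ($u = 4 \left(\left(5 - 10\right) - 22\right) = 4 \left(-5 - 22\right) = 4 \left(-27\right) = -108$)
$c = -24$ ($c = -26 - -2 = -26 + 2 = -24$)
$u c = \left(-108\right) \left(-24\right) = 2592$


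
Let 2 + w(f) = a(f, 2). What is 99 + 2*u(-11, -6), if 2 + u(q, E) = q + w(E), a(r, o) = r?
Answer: 57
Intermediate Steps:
w(f) = -2 + f
u(q, E) = -4 + E + q (u(q, E) = -2 + (q + (-2 + E)) = -2 + (-2 + E + q) = -4 + E + q)
99 + 2*u(-11, -6) = 99 + 2*(-4 - 6 - 11) = 99 + 2*(-21) = 99 - 42 = 57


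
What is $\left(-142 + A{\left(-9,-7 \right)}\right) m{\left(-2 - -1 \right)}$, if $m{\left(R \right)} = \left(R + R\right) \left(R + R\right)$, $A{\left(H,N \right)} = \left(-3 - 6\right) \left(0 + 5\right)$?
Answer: $-748$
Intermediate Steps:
$A{\left(H,N \right)} = -45$ ($A{\left(H,N \right)} = \left(-9\right) 5 = -45$)
$m{\left(R \right)} = 4 R^{2}$ ($m{\left(R \right)} = 2 R 2 R = 4 R^{2}$)
$\left(-142 + A{\left(-9,-7 \right)}\right) m{\left(-2 - -1 \right)} = \left(-142 - 45\right) 4 \left(-2 - -1\right)^{2} = - 187 \cdot 4 \left(-2 + 1\right)^{2} = - 187 \cdot 4 \left(-1\right)^{2} = - 187 \cdot 4 \cdot 1 = \left(-187\right) 4 = -748$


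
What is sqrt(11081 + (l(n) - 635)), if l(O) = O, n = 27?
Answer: sqrt(10473) ≈ 102.34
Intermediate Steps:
sqrt(11081 + (l(n) - 635)) = sqrt(11081 + (27 - 635)) = sqrt(11081 - 608) = sqrt(10473)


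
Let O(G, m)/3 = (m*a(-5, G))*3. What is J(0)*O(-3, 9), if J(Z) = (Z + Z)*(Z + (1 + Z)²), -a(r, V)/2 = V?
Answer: 0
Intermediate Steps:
a(r, V) = -2*V
O(G, m) = -18*G*m (O(G, m) = 3*((m*(-2*G))*3) = 3*(-2*G*m*3) = 3*(-6*G*m) = -18*G*m)
J(Z) = 2*Z*(Z + (1 + Z)²) (J(Z) = (2*Z)*(Z + (1 + Z)²) = 2*Z*(Z + (1 + Z)²))
J(0)*O(-3, 9) = (2*0*(0 + (1 + 0)²))*(-18*(-3)*9) = (2*0*(0 + 1²))*486 = (2*0*(0 + 1))*486 = (2*0*1)*486 = 0*486 = 0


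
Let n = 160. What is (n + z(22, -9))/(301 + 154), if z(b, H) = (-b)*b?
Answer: -324/455 ≈ -0.71209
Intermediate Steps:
z(b, H) = -b²
(n + z(22, -9))/(301 + 154) = (160 - 1*22²)/(301 + 154) = (160 - 1*484)/455 = (160 - 484)*(1/455) = -324*1/455 = -324/455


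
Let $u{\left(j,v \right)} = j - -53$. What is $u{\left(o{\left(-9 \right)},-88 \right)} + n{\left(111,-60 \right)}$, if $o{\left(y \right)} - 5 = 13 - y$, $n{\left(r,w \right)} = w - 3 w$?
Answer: $200$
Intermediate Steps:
$n{\left(r,w \right)} = - 2 w$
$o{\left(y \right)} = 18 - y$ ($o{\left(y \right)} = 5 - \left(-13 + y\right) = 18 - y$)
$u{\left(j,v \right)} = 53 + j$ ($u{\left(j,v \right)} = j + 53 = 53 + j$)
$u{\left(o{\left(-9 \right)},-88 \right)} + n{\left(111,-60 \right)} = \left(53 + \left(18 - -9\right)\right) - -120 = \left(53 + \left(18 + 9\right)\right) + 120 = \left(53 + 27\right) + 120 = 80 + 120 = 200$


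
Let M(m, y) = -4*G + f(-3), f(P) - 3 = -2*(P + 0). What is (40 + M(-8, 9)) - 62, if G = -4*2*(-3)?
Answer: -109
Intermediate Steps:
f(P) = 3 - 2*P (f(P) = 3 - 2*(P + 0) = 3 - 2*P)
G = 24 (G = -8*(-3) = 24)
M(m, y) = -87 (M(m, y) = -4*24 + (3 - 2*(-3)) = -96 + (3 + 6) = -96 + 9 = -87)
(40 + M(-8, 9)) - 62 = (40 - 87) - 62 = -47 - 62 = -109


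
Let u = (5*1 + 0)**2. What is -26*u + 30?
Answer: -620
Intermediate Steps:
u = 25 (u = (5 + 0)**2 = 5**2 = 25)
-26*u + 30 = -26*25 + 30 = -650 + 30 = -620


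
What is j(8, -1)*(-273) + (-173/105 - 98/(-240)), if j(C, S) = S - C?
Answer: 687613/280 ≈ 2455.8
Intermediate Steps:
j(8, -1)*(-273) + (-173/105 - 98/(-240)) = (-1 - 1*8)*(-273) + (-173/105 - 98/(-240)) = (-1 - 8)*(-273) + (-173*1/105 - 98*(-1/240)) = -9*(-273) + (-173/105 + 49/120) = 2457 - 347/280 = 687613/280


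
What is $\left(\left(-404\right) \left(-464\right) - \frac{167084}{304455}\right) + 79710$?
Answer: $\frac{81339857446}{304455} \approx 2.6717 \cdot 10^{5}$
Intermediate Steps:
$\left(\left(-404\right) \left(-464\right) - \frac{167084}{304455}\right) + 79710 = \left(187456 - \frac{167084}{304455}\right) + 79710 = \frac{57071749396}{304455} + 79710 = \frac{81339857446}{304455}$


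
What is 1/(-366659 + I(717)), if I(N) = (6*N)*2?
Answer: -1/358055 ≈ -2.7929e-6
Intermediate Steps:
I(N) = 12*N
1/(-366659 + I(717)) = 1/(-366659 + 12*717) = 1/(-366659 + 8604) = 1/(-358055) = -1/358055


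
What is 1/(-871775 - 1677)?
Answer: -1/873452 ≈ -1.1449e-6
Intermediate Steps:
1/(-871775 - 1677) = 1/(-873452) = -1/873452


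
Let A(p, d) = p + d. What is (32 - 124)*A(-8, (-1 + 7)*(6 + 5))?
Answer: -5336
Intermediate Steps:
A(p, d) = d + p
(32 - 124)*A(-8, (-1 + 7)*(6 + 5)) = (32 - 124)*((-1 + 7)*(6 + 5) - 8) = -92*(6*11 - 8) = -92*(66 - 8) = -92*58 = -5336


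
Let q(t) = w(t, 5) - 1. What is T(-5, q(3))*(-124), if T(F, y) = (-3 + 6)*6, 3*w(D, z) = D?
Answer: -2232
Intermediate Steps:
w(D, z) = D/3
q(t) = -1 + t/3 (q(t) = t/3 - 1 = -1 + t/3)
T(F, y) = 18 (T(F, y) = 3*6 = 18)
T(-5, q(3))*(-124) = 18*(-124) = -2232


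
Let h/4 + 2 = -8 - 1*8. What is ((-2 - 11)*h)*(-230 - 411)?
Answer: -599976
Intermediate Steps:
h = -72 (h = -8 + 4*(-8 - 1*8) = -8 + 4*(-8 - 8) = -8 + 4*(-16) = -8 - 64 = -72)
((-2 - 11)*h)*(-230 - 411) = ((-2 - 11)*(-72))*(-230 - 411) = -13*(-72)*(-641) = 936*(-641) = -599976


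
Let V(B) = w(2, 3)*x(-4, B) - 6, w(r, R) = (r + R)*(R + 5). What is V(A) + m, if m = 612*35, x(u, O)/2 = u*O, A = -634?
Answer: 224294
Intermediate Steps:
x(u, O) = 2*O*u (x(u, O) = 2*(u*O) = 2*(O*u) = 2*O*u)
w(r, R) = (5 + R)*(R + r) (w(r, R) = (R + r)*(5 + R) = (5 + R)*(R + r))
V(B) = -6 - 320*B (V(B) = (3² + 5*3 + 5*2 + 3*2)*(2*B*(-4)) - 6 = (9 + 15 + 10 + 6)*(-8*B) - 6 = 40*(-8*B) - 6 = -320*B - 6 = -6 - 320*B)
m = 21420
V(A) + m = (-6 - 320*(-634)) + 21420 = (-6 + 202880) + 21420 = 202874 + 21420 = 224294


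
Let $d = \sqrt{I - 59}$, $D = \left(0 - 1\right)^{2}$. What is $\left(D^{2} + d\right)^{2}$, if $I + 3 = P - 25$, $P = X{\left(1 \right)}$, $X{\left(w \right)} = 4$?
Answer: $\left(1 + i \sqrt{83}\right)^{2} \approx -82.0 + 18.221 i$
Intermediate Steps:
$P = 4$
$D = 1$ ($D = \left(-1\right)^{2} = 1$)
$I = -24$ ($I = -3 + \left(4 - 25\right) = -3 - 21 = -24$)
$d = i \sqrt{83}$ ($d = \sqrt{-24 - 59} = \sqrt{-83} = i \sqrt{83} \approx 9.1104 i$)
$\left(D^{2} + d\right)^{2} = \left(1^{2} + i \sqrt{83}\right)^{2} = \left(1 + i \sqrt{83}\right)^{2}$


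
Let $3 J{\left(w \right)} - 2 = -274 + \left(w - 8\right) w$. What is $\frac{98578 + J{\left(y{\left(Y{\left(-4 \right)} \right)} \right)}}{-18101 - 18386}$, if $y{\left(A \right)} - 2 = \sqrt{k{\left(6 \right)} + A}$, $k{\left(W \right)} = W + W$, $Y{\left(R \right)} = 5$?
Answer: $- \frac{98489}{36487} + \frac{4 \sqrt{17}}{109461} \approx -2.6991$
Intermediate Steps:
$k{\left(W \right)} = 2 W$
$y{\left(A \right)} = 2 + \sqrt{12 + A}$ ($y{\left(A \right)} = 2 + \sqrt{2 \cdot 6 + A} = 2 + \sqrt{12 + A}$)
$J{\left(w \right)} = - \frac{272}{3} + \frac{w \left(-8 + w\right)}{3}$ ($J{\left(w \right)} = \frac{2}{3} + \frac{-274 + \left(w - 8\right) w}{3} = \frac{2}{3} + \frac{-274 + \left(-8 + w\right) w}{3} = \frac{2}{3} + \frac{-274 + w \left(-8 + w\right)}{3} = \frac{2}{3} + \left(- \frac{274}{3} + \frac{w \left(-8 + w\right)}{3}\right) = - \frac{272}{3} + \frac{w \left(-8 + w\right)}{3}$)
$\frac{98578 + J{\left(y{\left(Y{\left(-4 \right)} \right)} \right)}}{-18101 - 18386} = \frac{98578 - \left(\frac{272}{3} - \frac{\left(2 + \sqrt{12 + 5}\right)^{2}}{3} + \frac{8 \left(2 + \sqrt{12 + 5}\right)}{3}\right)}{-18101 - 18386} = \frac{98578 - \left(\frac{272}{3} - \frac{\left(2 + \sqrt{17}\right)^{2}}{3} + \frac{8 \left(2 + \sqrt{17}\right)}{3}\right)}{-36487} = \left(98578 - \left(96 - \frac{\left(2 + \sqrt{17}\right)^{2}}{3} + \frac{8 \sqrt{17}}{3}\right)\right) \left(- \frac{1}{36487}\right) = \left(98482 - \frac{8 \sqrt{17}}{3} + \frac{\left(2 + \sqrt{17}\right)^{2}}{3}\right) \left(- \frac{1}{36487}\right) = - \frac{98482}{36487} - \frac{\left(2 + \sqrt{17}\right)^{2}}{109461} + \frac{8 \sqrt{17}}{109461}$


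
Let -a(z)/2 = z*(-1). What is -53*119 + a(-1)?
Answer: -6309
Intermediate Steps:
a(z) = 2*z (a(z) = -2*z*(-1) = -(-2)*z = 2*z)
-53*119 + a(-1) = -53*119 + 2*(-1) = -6307 - 2 = -6309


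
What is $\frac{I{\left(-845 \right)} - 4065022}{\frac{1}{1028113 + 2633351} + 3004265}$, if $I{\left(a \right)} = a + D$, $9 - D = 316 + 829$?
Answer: $- \frac{14891185072392}{11000008143961} \approx -1.3537$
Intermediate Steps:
$D = -1136$ ($D = 9 - \left(316 + 829\right) = 9 - 1145 = -1136$)
$I{\left(a \right)} = -1136 + a$ ($I{\left(a \right)} = a - 1136 = -1136 + a$)
$\frac{I{\left(-845 \right)} - 4065022}{\frac{1}{1028113 + 2633351} + 3004265} = \frac{\left(-1136 - 845\right) - 4065022}{\frac{1}{1028113 + 2633351} + 3004265} = \frac{-1981 - 4065022}{\frac{1}{3661464} + 3004265} = - \frac{4067003}{\frac{1}{3661464} + 3004265} = - \frac{4067003}{\frac{11000008143961}{3661464}} = \left(-4067003\right) \frac{3661464}{11000008143961} = - \frac{14891185072392}{11000008143961}$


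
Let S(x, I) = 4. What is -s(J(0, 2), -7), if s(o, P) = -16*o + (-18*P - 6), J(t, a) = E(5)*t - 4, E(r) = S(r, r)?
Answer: -184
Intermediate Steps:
E(r) = 4
J(t, a) = -4 + 4*t (J(t, a) = 4*t - 4 = -4 + 4*t)
s(o, P) = -6 - 18*P - 16*o (s(o, P) = -16*o + (-6 - 18*P) = -6 - 18*P - 16*o)
-s(J(0, 2), -7) = -(-6 - 18*(-7) - 16*(-4 + 4*0)) = -(-6 + 126 - 16*(-4 + 0)) = -(-6 + 126 - 16*(-4)) = -(-6 + 126 + 64) = -1*184 = -184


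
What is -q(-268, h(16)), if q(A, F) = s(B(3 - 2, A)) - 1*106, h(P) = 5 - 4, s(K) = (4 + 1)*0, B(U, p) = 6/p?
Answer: 106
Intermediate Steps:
s(K) = 0 (s(K) = 5*0 = 0)
h(P) = 1
q(A, F) = -106 (q(A, F) = 0 - 1*106 = 0 - 106 = -106)
-q(-268, h(16)) = -1*(-106) = 106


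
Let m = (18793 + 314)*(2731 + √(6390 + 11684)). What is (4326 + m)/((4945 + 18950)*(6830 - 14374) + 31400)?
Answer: -52185543/180232480 - 19107*√18074/180232480 ≈ -0.30380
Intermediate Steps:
m = 52181217 + 19107*√18074 (m = 19107*(2731 + √18074) = 52181217 + 19107*√18074 ≈ 5.4750e+7)
(4326 + m)/((4945 + 18950)*(6830 - 14374) + 31400) = (4326 + (52181217 + 19107*√18074))/((4945 + 18950)*(6830 - 14374) + 31400) = (52185543 + 19107*√18074)/(23895*(-7544) + 31400) = (52185543 + 19107*√18074)/(-180263880 + 31400) = (52185543 + 19107*√18074)/(-180232480) = (52185543 + 19107*√18074)*(-1/180232480) = -52185543/180232480 - 19107*√18074/180232480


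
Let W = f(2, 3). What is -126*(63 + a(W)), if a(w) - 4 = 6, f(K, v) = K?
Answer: -9198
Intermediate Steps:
W = 2
a(w) = 10 (a(w) = 4 + 6 = 10)
-126*(63 + a(W)) = -126*(63 + 10) = -126*73 = -9198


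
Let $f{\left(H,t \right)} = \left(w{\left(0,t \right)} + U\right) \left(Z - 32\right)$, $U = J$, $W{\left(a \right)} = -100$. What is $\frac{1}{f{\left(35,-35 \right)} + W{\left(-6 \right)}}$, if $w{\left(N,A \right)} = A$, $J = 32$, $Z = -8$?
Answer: $\frac{1}{20} \approx 0.05$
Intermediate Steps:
$U = 32$
$f{\left(H,t \right)} = -1280 - 40 t$ ($f{\left(H,t \right)} = \left(t + 32\right) \left(-8 - 32\right) = \left(32 + t\right) \left(-40\right) = -1280 - 40 t$)
$\frac{1}{f{\left(35,-35 \right)} + W{\left(-6 \right)}} = \frac{1}{\left(-1280 - -1400\right) - 100} = \frac{1}{\left(-1280 + 1400\right) - 100} = \frac{1}{120 - 100} = \frac{1}{20}$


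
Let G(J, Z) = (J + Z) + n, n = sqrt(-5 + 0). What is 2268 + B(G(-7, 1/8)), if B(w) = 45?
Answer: 2313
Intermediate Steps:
n = I*sqrt(5) (n = sqrt(-5) = I*sqrt(5) ≈ 2.2361*I)
G(J, Z) = J + Z + I*sqrt(5) (G(J, Z) = (J + Z) + I*sqrt(5) = J + Z + I*sqrt(5))
2268 + B(G(-7, 1/8)) = 2268 + 45 = 2313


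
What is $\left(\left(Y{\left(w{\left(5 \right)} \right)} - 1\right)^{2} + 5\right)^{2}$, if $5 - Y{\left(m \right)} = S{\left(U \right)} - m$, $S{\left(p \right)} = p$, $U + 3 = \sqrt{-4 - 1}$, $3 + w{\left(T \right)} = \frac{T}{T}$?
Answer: $125 - 500 i \sqrt{5} \approx 125.0 - 1118.0 i$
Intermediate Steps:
$w{\left(T \right)} = -2$ ($w{\left(T \right)} = -3 + \frac{T}{T} = -3 + 1 = -2$)
$U = -3 + i \sqrt{5}$ ($U = -3 + \sqrt{-4 - 1} = -3 + \sqrt{-5} = -3 + i \sqrt{5} \approx -3.0 + 2.2361 i$)
$Y{\left(m \right)} = 8 + m - i \sqrt{5}$ ($Y{\left(m \right)} = 5 - \left(\left(-3 + i \sqrt{5}\right) - m\right) = 5 - \left(-3 - m + i \sqrt{5}\right) = 5 + \left(3 + m - i \sqrt{5}\right) = 8 + m - i \sqrt{5}$)
$\left(\left(Y{\left(w{\left(5 \right)} \right)} - 1\right)^{2} + 5\right)^{2} = \left(\left(\left(8 - 2 - i \sqrt{5}\right) - 1\right)^{2} + 5\right)^{2} = \left(\left(\left(6 - i \sqrt{5}\right) - 1\right)^{2} + 5\right)^{2} = \left(\left(5 - i \sqrt{5}\right)^{2} + 5\right)^{2} = \left(5 + \left(5 - i \sqrt{5}\right)^{2}\right)^{2}$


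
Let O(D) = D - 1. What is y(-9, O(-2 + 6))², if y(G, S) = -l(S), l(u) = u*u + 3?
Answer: 144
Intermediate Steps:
l(u) = 3 + u² (l(u) = u² + 3 = 3 + u²)
O(D) = -1 + D
y(G, S) = -3 - S² (y(G, S) = -(3 + S²) = -3 - S²)
y(-9, O(-2 + 6))² = (-3 - (-1 + (-2 + 6))²)² = (-3 - (-1 + 4)²)² = (-3 - 1*3²)² = (-3 - 1*9)² = (-3 - 9)² = (-12)² = 144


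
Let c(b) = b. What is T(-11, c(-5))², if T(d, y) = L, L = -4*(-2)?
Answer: 64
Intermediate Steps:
L = 8
T(d, y) = 8
T(-11, c(-5))² = 8² = 64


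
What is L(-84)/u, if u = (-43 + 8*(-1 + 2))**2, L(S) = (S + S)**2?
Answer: 576/25 ≈ 23.040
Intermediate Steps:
L(S) = 4*S**2 (L(S) = (2*S)**2 = 4*S**2)
u = 1225 (u = (-43 + 8*1)**2 = (-43 + 8)**2 = (-35)**2 = 1225)
L(-84)/u = (4*(-84)**2)/1225 = (4*7056)*(1/1225) = 28224*(1/1225) = 576/25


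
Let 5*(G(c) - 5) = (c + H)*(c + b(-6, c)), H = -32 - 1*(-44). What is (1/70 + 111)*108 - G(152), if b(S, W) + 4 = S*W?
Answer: 1296531/35 ≈ 37044.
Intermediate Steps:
H = 12 (H = -32 + 44 = 12)
b(S, W) = -4 + S*W
G(c) = 5 + (-4 - 5*c)*(12 + c)/5 (G(c) = 5 + ((c + 12)*(c + (-4 - 6*c)))/5 = 5 + ((12 + c)*(-4 - 5*c))/5 = 5 + ((-4 - 5*c)*(12 + c))/5 = 5 + (-4 - 5*c)*(12 + c)/5)
(1/70 + 111)*108 - G(152) = (1/70 + 111)*108 - (-23/5 - 1*152² - 64/5*152) = (1/70 + 111)*108 - (-23/5 - 1*23104 - 9728/5) = (7771/70)*108 - (-23/5 - 23104 - 9728/5) = 419634/35 - 1*(-125271/5) = 419634/35 + 125271/5 = 1296531/35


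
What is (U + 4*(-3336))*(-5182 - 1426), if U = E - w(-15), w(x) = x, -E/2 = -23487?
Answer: -222326160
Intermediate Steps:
E = 46974 (E = -2*(-23487) = 46974)
U = 46989 (U = 46974 - 1*(-15) = 46974 + 15 = 46989)
(U + 4*(-3336))*(-5182 - 1426) = (46989 + 4*(-3336))*(-5182 - 1426) = (46989 - 13344)*(-6608) = 33645*(-6608) = -222326160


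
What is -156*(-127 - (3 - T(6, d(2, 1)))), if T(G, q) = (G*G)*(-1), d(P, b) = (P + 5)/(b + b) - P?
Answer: 25896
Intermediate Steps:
d(P, b) = -P + (5 + P)/(2*b) (d(P, b) = (5 + P)/((2*b)) - P = (5 + P)*(1/(2*b)) - P = (5 + P)/(2*b) - P = -P + (5 + P)/(2*b))
T(G, q) = -G**2 (T(G, q) = G**2*(-1) = -G**2)
-156*(-127 - (3 - T(6, d(2, 1)))) = -156*(-127 - (3 - (-1)*6**2)) = -156*(-127 - (3 - (-1)*36)) = -156*(-127 - (3 - 1*(-36))) = -156*(-127 - (3 + 36)) = -156*(-127 - 1*39) = -156*(-127 - 39) = -156*(-166) = 25896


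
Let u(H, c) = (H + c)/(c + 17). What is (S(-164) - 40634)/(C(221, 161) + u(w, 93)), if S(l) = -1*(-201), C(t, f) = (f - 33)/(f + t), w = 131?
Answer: -424748665/24912 ≈ -17050.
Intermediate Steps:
C(t, f) = (-33 + f)/(f + t)
S(l) = 201
u(H, c) = (H + c)/(17 + c)
(S(-164) - 40634)/(C(221, 161) + u(w, 93)) = (201 - 40634)/((-33 + 161)/(161 + 221) + (131 + 93)/(17 + 93)) = -40433/(128/382 + 224/110) = -40433/((1/382)*128 + (1/110)*224) = -40433/(64/191 + 112/55) = -40433/24912/10505 = -40433*10505/24912 = -424748665/24912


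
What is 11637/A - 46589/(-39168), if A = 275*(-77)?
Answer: 530724059/829382400 ≈ 0.63990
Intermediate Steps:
A = -21175
11637/A - 46589/(-39168) = 11637/(-21175) - 46589/(-39168) = 11637*(-1/21175) - 46589*(-1/39168) = -11637/21175 + 46589/39168 = 530724059/829382400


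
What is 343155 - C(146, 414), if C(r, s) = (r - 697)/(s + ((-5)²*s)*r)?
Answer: 518683587221/1511514 ≈ 3.4316e+5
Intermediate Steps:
C(r, s) = (-697 + r)/(s + 25*r*s) (C(r, s) = (-697 + r)/(s + (25*s)*r) = (-697 + r)/(s + 25*r*s))
343155 - C(146, 414) = 343155 - (-697 + 146)/(414*(1 + 25*146)) = 343155 - (-551)/(414*(1 + 3650)) = 343155 - (-551)/(414*3651) = 343155 - 1*(-551/1511514) = 343155 + 551/1511514 = 518683587221/1511514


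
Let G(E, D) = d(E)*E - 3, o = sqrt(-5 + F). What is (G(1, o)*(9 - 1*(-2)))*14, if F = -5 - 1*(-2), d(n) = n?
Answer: -308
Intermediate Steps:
F = -3 (F = -5 + 2 = -3)
o = 2*I*sqrt(2) (o = sqrt(-5 - 3) = sqrt(-8) = 2*I*sqrt(2) ≈ 2.8284*I)
G(E, D) = -3 + E**2 (G(E, D) = E*E - 3 = E**2 - 3 = -3 + E**2)
(G(1, o)*(9 - 1*(-2)))*14 = ((-3 + 1**2)*(9 - 1*(-2)))*14 = ((-3 + 1)*(9 + 2))*14 = -2*11*14 = -22*14 = -308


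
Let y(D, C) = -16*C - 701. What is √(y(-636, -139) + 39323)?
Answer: √40846 ≈ 202.10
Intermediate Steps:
y(D, C) = -701 - 16*C
√(y(-636, -139) + 39323) = √((-701 - 16*(-139)) + 39323) = √((-701 + 2224) + 39323) = √(1523 + 39323) = √40846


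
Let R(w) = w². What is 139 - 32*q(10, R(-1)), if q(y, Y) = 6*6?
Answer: -1013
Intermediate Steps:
q(y, Y) = 36
139 - 32*q(10, R(-1)) = 139 - 32*36 = 139 - 1152 = -1013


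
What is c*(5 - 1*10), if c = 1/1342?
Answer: -5/1342 ≈ -0.0037258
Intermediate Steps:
c = 1/1342 ≈ 0.00074516
c*(5 - 1*10) = (5 - 1*10)/1342 = (5 - 10)/1342 = (1/1342)*(-5) = -5/1342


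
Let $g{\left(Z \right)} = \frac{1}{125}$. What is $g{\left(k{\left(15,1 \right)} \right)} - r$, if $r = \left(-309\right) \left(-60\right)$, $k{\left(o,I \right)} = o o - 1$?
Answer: $- \frac{2317499}{125} \approx -18540.0$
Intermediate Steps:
$k{\left(o,I \right)} = -1 + o^{2}$ ($k{\left(o,I \right)} = o^{2} - 1 = -1 + o^{2}$)
$g{\left(Z \right)} = \frac{1}{125}$
$r = 18540$
$g{\left(k{\left(15,1 \right)} \right)} - r = \frac{1}{125} - 18540 = - \frac{2317499}{125}$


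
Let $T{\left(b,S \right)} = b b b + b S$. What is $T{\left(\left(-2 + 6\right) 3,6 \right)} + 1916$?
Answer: $3716$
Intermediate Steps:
$T{\left(b,S \right)} = b^{3} + S b$ ($T{\left(b,S \right)} = b^{2} b + S b = b^{3} + S b$)
$T{\left(\left(-2 + 6\right) 3,6 \right)} + 1916 = \left(-2 + 6\right) 3 \left(6 + \left(\left(-2 + 6\right) 3\right)^{2}\right) + 1916 = 4 \cdot 3 \left(6 + \left(4 \cdot 3\right)^{2}\right) + 1916 = 12 \left(6 + 12^{2}\right) + 1916 = 12 \left(6 + 144\right) + 1916 = 12 \cdot 150 + 1916 = 1800 + 1916 = 3716$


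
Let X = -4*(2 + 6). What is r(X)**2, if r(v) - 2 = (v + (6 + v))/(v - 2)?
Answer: 3969/289 ≈ 13.734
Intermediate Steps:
X = -32 (X = -4*8 = -32)
r(v) = 2 + (6 + 2*v)/(-2 + v) (r(v) = 2 + (v + (6 + v))/(v - 2) = 2 + (6 + 2*v)/(-2 + v))
r(X)**2 = (2*(1 + 2*(-32))/(-2 - 32))**2 = (2*(1 - 64)/(-34))**2 = (2*(-1/34)*(-63))**2 = (63/17)**2 = 3969/289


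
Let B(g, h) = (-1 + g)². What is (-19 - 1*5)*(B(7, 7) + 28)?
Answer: -1536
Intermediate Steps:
(-19 - 1*5)*(B(7, 7) + 28) = (-19 - 1*5)*((-1 + 7)² + 28) = (-19 - 5)*(6² + 28) = -24*(36 + 28) = -24*64 = -1536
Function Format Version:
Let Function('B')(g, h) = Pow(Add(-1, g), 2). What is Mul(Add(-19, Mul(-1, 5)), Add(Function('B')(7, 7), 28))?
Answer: -1536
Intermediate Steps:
Mul(Add(-19, Mul(-1, 5)), Add(Function('B')(7, 7), 28)) = Mul(Add(-19, Mul(-1, 5)), Add(Pow(Add(-1, 7), 2), 28)) = Mul(Add(-19, -5), Add(Pow(6, 2), 28)) = Mul(-24, Add(36, 28)) = Mul(-24, 64) = -1536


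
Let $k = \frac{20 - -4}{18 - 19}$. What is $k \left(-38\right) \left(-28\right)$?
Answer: $-25536$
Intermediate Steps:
$k = -24$ ($k = \frac{20 + 4}{-1} = 24 \left(-1\right) = -24$)
$k \left(-38\right) \left(-28\right) = \left(-24\right) \left(-38\right) \left(-28\right) = 912 \left(-28\right) = -25536$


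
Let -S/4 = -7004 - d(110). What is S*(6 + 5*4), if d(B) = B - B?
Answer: 728416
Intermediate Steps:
d(B) = 0
S = 28016 (S = -4*(-7004 - 1*0) = -4*(-7004 + 0) = -4*(-7004) = 28016)
S*(6 + 5*4) = 28016*(6 + 5*4) = 28016*(6 + 20) = 28016*26 = 728416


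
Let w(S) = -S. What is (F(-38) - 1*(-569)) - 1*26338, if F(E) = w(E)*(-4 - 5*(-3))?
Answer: -25351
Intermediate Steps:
F(E) = -11*E (F(E) = (-E)*(-4 - 5*(-3)) = (-E)*(-4 + 15) = -E*11 = -11*E)
(F(-38) - 1*(-569)) - 1*26338 = (-11*(-38) - 1*(-569)) - 1*26338 = (418 + 569) - 26338 = 987 - 26338 = -25351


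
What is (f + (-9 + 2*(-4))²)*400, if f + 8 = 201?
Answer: 192800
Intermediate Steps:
f = 193 (f = -8 + 201 = 193)
(f + (-9 + 2*(-4))²)*400 = (193 + (-9 + 2*(-4))²)*400 = (193 + (-9 - 8)²)*400 = (193 + (-17)²)*400 = (193 + 289)*400 = 482*400 = 192800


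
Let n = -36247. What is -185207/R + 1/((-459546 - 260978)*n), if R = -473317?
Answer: 4837020369172913/12361541247640676 ≈ 0.39130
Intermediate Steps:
-185207/R + 1/((-459546 - 260978)*n) = -185207/(-473317) + 1/(-459546 - 260978*(-36247)) = -185207*(-1/473317) - 1/36247/(-720524) = 185207/473317 - 1/720524*(-1/36247) = 185207/473317 + 1/26116833428 = 4837020369172913/12361541247640676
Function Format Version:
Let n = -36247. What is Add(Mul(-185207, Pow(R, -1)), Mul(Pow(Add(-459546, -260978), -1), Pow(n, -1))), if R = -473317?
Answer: Rational(4837020369172913, 12361541247640676) ≈ 0.39130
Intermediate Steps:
Add(Mul(-185207, Pow(R, -1)), Mul(Pow(Add(-459546, -260978), -1), Pow(n, -1))) = Add(Mul(-185207, Pow(-473317, -1)), Mul(Pow(Add(-459546, -260978), -1), Pow(-36247, -1))) = Add(Mul(-185207, Rational(-1, 473317)), Mul(Pow(-720524, -1), Rational(-1, 36247))) = Add(Rational(185207, 473317), Mul(Rational(-1, 720524), Rational(-1, 36247))) = Add(Rational(185207, 473317), Rational(1, 26116833428)) = Rational(4837020369172913, 12361541247640676)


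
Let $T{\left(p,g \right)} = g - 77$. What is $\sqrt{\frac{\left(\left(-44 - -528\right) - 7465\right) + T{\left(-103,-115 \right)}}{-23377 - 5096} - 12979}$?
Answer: $\frac{i \sqrt{1169113699318}}{9491} \approx 113.92 i$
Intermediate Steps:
$T{\left(p,g \right)} = -77 + g$ ($T{\left(p,g \right)} = g - 77 = -77 + g$)
$\sqrt{\frac{\left(\left(-44 - -528\right) - 7465\right) + T{\left(-103,-115 \right)}}{-23377 - 5096} - 12979} = \sqrt{\frac{\left(\left(-44 - -528\right) - 7465\right) - 192}{-23377 - 5096} - 12979} = \sqrt{\frac{\left(\left(-44 + 528\right) - 7465\right) - 192}{-28473} - 12979} = \sqrt{\left(\left(484 - 7465\right) - 192\right) \left(- \frac{1}{28473}\right) - 12979} = \sqrt{\left(-6981 - 192\right) \left(- \frac{1}{28473}\right) - 12979} = \sqrt{\left(-7173\right) \left(- \frac{1}{28473}\right) - 12979} = \sqrt{\frac{2391}{9491} - 12979} = \sqrt{- \frac{123181298}{9491}} = \frac{i \sqrt{1169113699318}}{9491}$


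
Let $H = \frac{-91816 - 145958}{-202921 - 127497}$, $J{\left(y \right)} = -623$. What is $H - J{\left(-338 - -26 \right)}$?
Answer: $\frac{4480178}{7183} \approx 623.72$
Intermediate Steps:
$H = \frac{5169}{7183}$ ($H = - \frac{237774}{-330418} = \left(-237774\right) \left(- \frac{1}{330418}\right) = \frac{5169}{7183} \approx 0.71962$)
$H - J{\left(-338 - -26 \right)} = \frac{5169}{7183} - -623 = \frac{5169}{7183} + 623 = \frac{4480178}{7183}$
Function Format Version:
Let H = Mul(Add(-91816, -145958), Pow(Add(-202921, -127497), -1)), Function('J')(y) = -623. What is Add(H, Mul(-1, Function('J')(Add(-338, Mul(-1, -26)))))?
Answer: Rational(4480178, 7183) ≈ 623.72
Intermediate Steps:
H = Rational(5169, 7183) (H = Mul(-237774, Pow(-330418, -1)) = Mul(-237774, Rational(-1, 330418)) = Rational(5169, 7183) ≈ 0.71962)
Add(H, Mul(-1, Function('J')(Add(-338, Mul(-1, -26))))) = Add(Rational(5169, 7183), Mul(-1, -623)) = Add(Rational(5169, 7183), 623) = Rational(4480178, 7183)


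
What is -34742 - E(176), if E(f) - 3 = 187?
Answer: -34932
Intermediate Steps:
E(f) = 190 (E(f) = 3 + 187 = 190)
-34742 - E(176) = -34742 - 1*190 = -34742 - 190 = -34932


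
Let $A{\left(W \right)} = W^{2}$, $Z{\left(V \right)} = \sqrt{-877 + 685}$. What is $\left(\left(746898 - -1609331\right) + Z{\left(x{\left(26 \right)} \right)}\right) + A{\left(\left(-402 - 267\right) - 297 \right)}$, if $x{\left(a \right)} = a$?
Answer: $3289385 + 8 i \sqrt{3} \approx 3.2894 \cdot 10^{6} + 13.856 i$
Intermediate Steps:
$Z{\left(V \right)} = 8 i \sqrt{3}$ ($Z{\left(V \right)} = \sqrt{-192} = 8 i \sqrt{3}$)
$\left(\left(746898 - -1609331\right) + Z{\left(x{\left(26 \right)} \right)}\right) + A{\left(\left(-402 - 267\right) - 297 \right)} = \left(\left(746898 - -1609331\right) + 8 i \sqrt{3}\right) + \left(\left(-402 - 267\right) - 297\right)^{2} = \left(\left(746898 + 1609331\right) + 8 i \sqrt{3}\right) + \left(-669 - 297\right)^{2} = \left(2356229 + 8 i \sqrt{3}\right) + \left(-966\right)^{2} = \left(2356229 + 8 i \sqrt{3}\right) + 933156 = 3289385 + 8 i \sqrt{3}$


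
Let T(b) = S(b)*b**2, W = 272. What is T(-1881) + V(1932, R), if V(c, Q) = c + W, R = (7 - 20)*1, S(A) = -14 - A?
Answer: 6605748791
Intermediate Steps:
R = -13 (R = -13*1 = -13)
T(b) = b**2*(-14 - b) (T(b) = (-14 - b)*b**2 = b**2*(-14 - b))
V(c, Q) = 272 + c (V(c, Q) = c + 272 = 272 + c)
T(-1881) + V(1932, R) = (-1881)**2*(-14 - 1*(-1881)) + (272 + 1932) = 3538161*(-14 + 1881) + 2204 = 3538161*1867 + 2204 = 6605746587 + 2204 = 6605748791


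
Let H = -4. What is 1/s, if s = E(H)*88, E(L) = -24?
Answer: -1/2112 ≈ -0.00047348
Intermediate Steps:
s = -2112 (s = -24*88 = -2112)
1/s = 1/(-2112) = -1/2112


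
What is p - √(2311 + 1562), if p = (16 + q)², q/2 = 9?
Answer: 1156 - √3873 ≈ 1093.8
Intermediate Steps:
q = 18 (q = 2*9 = 18)
p = 1156 (p = (16 + 18)² = 34² = 1156)
p - √(2311 + 1562) = 1156 - √(2311 + 1562) = 1156 - √3873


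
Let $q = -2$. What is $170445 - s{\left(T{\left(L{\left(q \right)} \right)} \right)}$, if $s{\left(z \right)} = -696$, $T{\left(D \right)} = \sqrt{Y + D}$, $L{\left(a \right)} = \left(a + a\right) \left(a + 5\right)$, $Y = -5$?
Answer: $171141$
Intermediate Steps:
$L{\left(a \right)} = 2 a \left(5 + a\right)$
$T{\left(D \right)} = \sqrt{-5 + D}$
$170445 - s{\left(T{\left(L{\left(q \right)} \right)} \right)} = 170445 - -696 = 170445 + 696 = 171141$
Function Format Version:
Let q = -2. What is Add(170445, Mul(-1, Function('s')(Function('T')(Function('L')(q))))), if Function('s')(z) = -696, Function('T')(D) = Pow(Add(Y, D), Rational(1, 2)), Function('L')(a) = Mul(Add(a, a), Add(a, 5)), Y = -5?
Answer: 171141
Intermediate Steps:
Function('L')(a) = Mul(2, a, Add(5, a)) (Function('L')(a) = Mul(Mul(2, a), Add(5, a)) = Mul(2, a, Add(5, a)))
Function('T')(D) = Pow(Add(-5, D), Rational(1, 2))
Add(170445, Mul(-1, Function('s')(Function('T')(Function('L')(q))))) = Add(170445, Mul(-1, -696)) = Add(170445, 696) = 171141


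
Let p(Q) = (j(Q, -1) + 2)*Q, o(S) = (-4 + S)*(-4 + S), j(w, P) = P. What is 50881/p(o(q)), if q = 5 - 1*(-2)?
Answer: 50881/9 ≈ 5653.4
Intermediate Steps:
q = 7 (q = 5 + 2 = 7)
o(S) = (-4 + S)²
p(Q) = Q (p(Q) = (-1 + 2)*Q = 1*Q = Q)
50881/p(o(q)) = 50881/((-4 + 7)²) = 50881/(3²) = 50881/9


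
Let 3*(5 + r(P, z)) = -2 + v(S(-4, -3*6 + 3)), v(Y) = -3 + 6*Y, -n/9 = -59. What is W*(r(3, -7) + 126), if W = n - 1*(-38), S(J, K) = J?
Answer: 190046/3 ≈ 63349.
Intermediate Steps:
n = 531 (n = -9*(-59) = 531)
r(P, z) = -44/3 (r(P, z) = -5 + (-2 + (-3 + 6*(-4)))/3 = -5 + (-2 + (-3 - 24))/3 = -5 + (-2 - 27)/3 = -5 + (1/3)*(-29) = -5 - 29/3 = -44/3)
W = 569 (W = 531 - 1*(-38) = 531 + 38 = 569)
W*(r(3, -7) + 126) = 569*(-44/3 + 126) = 569*(334/3) = 190046/3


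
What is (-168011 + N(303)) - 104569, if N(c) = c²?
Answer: -180771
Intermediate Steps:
(-168011 + N(303)) - 104569 = (-168011 + 303²) - 104569 = (-168011 + 91809) - 104569 = -76202 - 104569 = -180771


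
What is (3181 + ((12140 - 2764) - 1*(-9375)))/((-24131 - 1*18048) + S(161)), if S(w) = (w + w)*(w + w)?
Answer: 21932/61505 ≈ 0.35659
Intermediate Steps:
S(w) = 4*w² (S(w) = (2*w)*(2*w) = 4*w²)
(3181 + ((12140 - 2764) - 1*(-9375)))/((-24131 - 1*18048) + S(161)) = (3181 + ((12140 - 2764) - 1*(-9375)))/((-24131 - 1*18048) + 4*161²) = (3181 + (9376 + 9375))/((-24131 - 18048) + 4*25921) = (3181 + 18751)/(-42179 + 103684) = 21932/61505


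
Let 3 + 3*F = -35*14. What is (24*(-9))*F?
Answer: 35496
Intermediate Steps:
F = -493/3 (F = -1 + (-35*14)/3 = -1 + (1/3)*(-490) = -1 - 490/3 = -493/3 ≈ -164.33)
(24*(-9))*F = (24*(-9))*(-493/3) = -216*(-493/3) = 35496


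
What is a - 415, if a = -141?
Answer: -556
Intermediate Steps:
a - 415 = -141 - 415 = -556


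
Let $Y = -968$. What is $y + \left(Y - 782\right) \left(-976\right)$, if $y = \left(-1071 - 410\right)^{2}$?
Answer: $3901361$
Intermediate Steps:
$y = 2193361$ ($y = \left(-1481\right)^{2} = 2193361$)
$y + \left(Y - 782\right) \left(-976\right) = 2193361 + \left(-968 - 782\right) \left(-976\right) = 2193361 - -1708000 = 2193361 + 1708000 = 3901361$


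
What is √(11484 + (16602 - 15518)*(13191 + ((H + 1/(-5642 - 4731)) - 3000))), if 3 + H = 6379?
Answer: 2*√483392096997029/10373 ≈ 4239.1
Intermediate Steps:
H = 6376 (H = -3 + 6379 = 6376)
√(11484 + (16602 - 15518)*(13191 + ((H + 1/(-5642 - 4731)) - 3000))) = √(11484 + (16602 - 15518)*(13191 + ((6376 + 1/(-5642 - 4731)) - 3000))) = √(11484 + 1084*(13191 + ((6376 + 1/(-10373)) - 3000))) = √(11484 + 1084*(13191 + ((6376 - 1/10373) - 3000))) = √(11484 + 1084*(13191 + (66138247/10373 - 3000))) = √(11484 + 1084*(13191 + 35019247/10373)) = √(11484 + 1084*(171849490/10373)) = √(11484 + 186284847160/10373) = √(186403970692/10373) = 2*√483392096997029/10373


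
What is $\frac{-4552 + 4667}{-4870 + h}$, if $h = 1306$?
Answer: $- \frac{115}{3564} \approx -0.032267$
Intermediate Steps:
$\frac{-4552 + 4667}{-4870 + h} = \frac{-4552 + 4667}{-4870 + 1306} = \frac{115}{-3564} = 115 \left(- \frac{1}{3564}\right) = - \frac{115}{3564}$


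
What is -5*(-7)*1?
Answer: 35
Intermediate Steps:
-5*(-7)*1 = 35*1 = 35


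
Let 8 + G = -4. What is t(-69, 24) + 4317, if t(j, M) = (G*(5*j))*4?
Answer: 20877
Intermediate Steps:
G = -12 (G = -8 - 4 = -12)
t(j, M) = -240*j (t(j, M) = -60*j*4 = -240*j)
t(-69, 24) + 4317 = -240*(-69) + 4317 = 16560 + 4317 = 20877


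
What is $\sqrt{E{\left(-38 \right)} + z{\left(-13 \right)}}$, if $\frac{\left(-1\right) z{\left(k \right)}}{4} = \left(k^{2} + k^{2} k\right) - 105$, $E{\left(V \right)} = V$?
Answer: $\sqrt{8494} \approx 92.163$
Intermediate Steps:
$z{\left(k \right)} = 420 - 4 k^{2} - 4 k^{3}$ ($z{\left(k \right)} = - 4 \left(\left(k^{2} + k^{2} k\right) - 105\right) = - 4 \left(\left(k^{2} + k^{3}\right) - 105\right) = - 4 \left(-105 + k^{2} + k^{3}\right) = 420 - 4 k^{2} - 4 k^{3}$)
$\sqrt{E{\left(-38 \right)} + z{\left(-13 \right)}} = \sqrt{-38 - \left(-420 - 8788 + 676\right)} = \sqrt{-38 - -8532} = \sqrt{-38 + \left(420 - 676 + 8788\right)} = \sqrt{-38 + 8532} = \sqrt{8494}$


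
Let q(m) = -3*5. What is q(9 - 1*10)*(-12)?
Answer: 180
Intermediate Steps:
q(m) = -15
q(9 - 1*10)*(-12) = -15*(-12) = 180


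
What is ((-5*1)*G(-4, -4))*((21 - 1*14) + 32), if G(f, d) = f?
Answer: 780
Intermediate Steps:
((-5*1)*G(-4, -4))*((21 - 1*14) + 32) = (-5*1*(-4))*((21 - 1*14) + 32) = (-5*(-4))*((21 - 14) + 32) = 20*(7 + 32) = 20*39 = 780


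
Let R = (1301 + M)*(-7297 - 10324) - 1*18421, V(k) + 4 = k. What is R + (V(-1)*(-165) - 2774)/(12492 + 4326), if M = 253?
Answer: -460837672139/16818 ≈ -2.7401e+7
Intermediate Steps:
V(k) = -4 + k
R = -27401455 (R = (1301 + 253)*(-7297 - 10324) - 1*18421 = 1554*(-17621) - 18421 = -27383034 - 18421 = -27401455)
R + (V(-1)*(-165) - 2774)/(12492 + 4326) = -27401455 + ((-4 - 1)*(-165) - 2774)/(12492 + 4326) = -27401455 + (-5*(-165) - 2774)/16818 = -27401455 + (825 - 2774)*(1/16818) = -27401455 - 1949*1/16818 = -27401455 - 1949/16818 = -460837672139/16818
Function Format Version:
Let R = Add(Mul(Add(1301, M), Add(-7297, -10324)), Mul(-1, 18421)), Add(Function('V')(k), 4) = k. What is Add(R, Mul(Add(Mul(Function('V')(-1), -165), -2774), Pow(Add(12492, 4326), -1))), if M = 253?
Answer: Rational(-460837672139, 16818) ≈ -2.7401e+7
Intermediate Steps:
Function('V')(k) = Add(-4, k)
R = -27401455 (R = Add(Mul(Add(1301, 253), Add(-7297, -10324)), Mul(-1, 18421)) = Add(Mul(1554, -17621), -18421) = Add(-27383034, -18421) = -27401455)
Add(R, Mul(Add(Mul(Function('V')(-1), -165), -2774), Pow(Add(12492, 4326), -1))) = Add(-27401455, Mul(Add(Mul(Add(-4, -1), -165), -2774), Pow(Add(12492, 4326), -1))) = Add(-27401455, Mul(Add(Mul(-5, -165), -2774), Pow(16818, -1))) = Add(-27401455, Mul(Add(825, -2774), Rational(1, 16818))) = Add(-27401455, Mul(-1949, Rational(1, 16818))) = Add(-27401455, Rational(-1949, 16818)) = Rational(-460837672139, 16818)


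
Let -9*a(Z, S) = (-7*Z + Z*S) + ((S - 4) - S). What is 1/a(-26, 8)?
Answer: 3/10 ≈ 0.30000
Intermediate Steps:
a(Z, S) = 4/9 + 7*Z/9 - S*Z/9 (a(Z, S) = -((-7*Z + Z*S) + ((S - 4) - S))/9 = -((-7*Z + S*Z) + ((-4 + S) - S))/9 = -((-7*Z + S*Z) - 4)/9 = -(-4 - 7*Z + S*Z)/9 = 4/9 + 7*Z/9 - S*Z/9)
1/a(-26, 8) = 1/(4/9 + (7/9)*(-26) - 1/9*8*(-26)) = 1/(4/9 - 182/9 + 208/9) = 1/(10/3) = 3/10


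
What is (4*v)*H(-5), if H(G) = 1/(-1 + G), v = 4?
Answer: -8/3 ≈ -2.6667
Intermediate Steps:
(4*v)*H(-5) = (4*4)/(-1 - 5) = 16/(-6) = 16*(-⅙) = -8/3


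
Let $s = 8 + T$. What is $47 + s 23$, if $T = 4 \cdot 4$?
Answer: $599$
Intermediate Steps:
$T = 16$
$s = 24$ ($s = 8 + 16 = 24$)
$47 + s 23 = 47 + 24 \cdot 23 = 47 + 552 = 599$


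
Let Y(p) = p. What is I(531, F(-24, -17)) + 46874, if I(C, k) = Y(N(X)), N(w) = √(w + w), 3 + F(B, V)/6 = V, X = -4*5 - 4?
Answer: 46874 + 4*I*√3 ≈ 46874.0 + 6.9282*I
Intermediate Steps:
X = -24 (X = -20 - 4 = -24)
F(B, V) = -18 + 6*V
N(w) = √2*√w (N(w) = √(2*w) = √2*√w)
I(C, k) = 4*I*√3 (I(C, k) = √2*√(-24) = √2*(2*I*√6) = 4*I*√3)
I(531, F(-24, -17)) + 46874 = 4*I*√3 + 46874 = 46874 + 4*I*√3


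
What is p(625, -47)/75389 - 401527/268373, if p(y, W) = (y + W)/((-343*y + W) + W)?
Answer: -927447284139143/619888087324499 ≈ -1.4962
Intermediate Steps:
p(y, W) = (W + y)/(-343*y + 2*W) (p(y, W) = (W + y)/((W - 343*y) + W) = (W + y)/(-343*y + 2*W))
p(625, -47)/75389 - 401527/268373 = ((-47 + 625)/(-343*625 + 2*(-47)))/75389 - 401527/268373 = (578/(-214375 - 94))*(1/75389) - 401527*1/268373 = (578/(-214469))*(1/75389) - 57361/38339 = -1/214469*578*(1/75389) - 57361/38339 = -578/214469*1/75389 - 57361/38339 = -578/16168603441 - 57361/38339 = -927447284139143/619888087324499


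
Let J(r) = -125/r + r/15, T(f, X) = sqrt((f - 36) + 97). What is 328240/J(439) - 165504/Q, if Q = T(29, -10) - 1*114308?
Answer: 7061485277676112968/623413668185701 + 248256*sqrt(10)/6533159387 ≈ 11327.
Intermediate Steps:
T(f, X) = sqrt(61 + f) (T(f, X) = sqrt((-36 + f) + 97) = sqrt(61 + f))
J(r) = -125/r + r/15 (J(r) = -125/r + r*(1/15) = -125/r + r/15)
Q = -114308 + 3*sqrt(10) (Q = sqrt(61 + 29) - 1*114308 = sqrt(90) - 114308 = 3*sqrt(10) - 114308 = -114308 + 3*sqrt(10) ≈ -1.1430e+5)
328240/J(439) - 165504/Q = 328240/(-125/439 + (1/15)*439) - 165504/(-114308 + 3*sqrt(10)) = 328240/(-125*1/439 + 439/15) - 165504/(-114308 + 3*sqrt(10)) = 328240/(-125/439 + 439/15) - 165504/(-114308 + 3*sqrt(10)) = 328240/(190846/6585) - 165504/(-114308 + 3*sqrt(10)) = 328240*(6585/190846) - 165504/(-114308 + 3*sqrt(10)) = 1080730200/95423 - 165504/(-114308 + 3*sqrt(10))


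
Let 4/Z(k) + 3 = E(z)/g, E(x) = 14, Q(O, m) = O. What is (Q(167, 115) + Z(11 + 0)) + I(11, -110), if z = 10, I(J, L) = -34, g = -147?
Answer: 8561/65 ≈ 131.71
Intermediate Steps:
Z(k) = -84/65 (Z(k) = 4/(-3 + 14/(-147)) = 4/(-3 + 14*(-1/147)) = 4/(-3 - 2/21) = 4/(-65/21) = 4*(-21/65) = -84/65)
(Q(167, 115) + Z(11 + 0)) + I(11, -110) = (167 - 84/65) - 34 = 10771/65 - 34 = 8561/65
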